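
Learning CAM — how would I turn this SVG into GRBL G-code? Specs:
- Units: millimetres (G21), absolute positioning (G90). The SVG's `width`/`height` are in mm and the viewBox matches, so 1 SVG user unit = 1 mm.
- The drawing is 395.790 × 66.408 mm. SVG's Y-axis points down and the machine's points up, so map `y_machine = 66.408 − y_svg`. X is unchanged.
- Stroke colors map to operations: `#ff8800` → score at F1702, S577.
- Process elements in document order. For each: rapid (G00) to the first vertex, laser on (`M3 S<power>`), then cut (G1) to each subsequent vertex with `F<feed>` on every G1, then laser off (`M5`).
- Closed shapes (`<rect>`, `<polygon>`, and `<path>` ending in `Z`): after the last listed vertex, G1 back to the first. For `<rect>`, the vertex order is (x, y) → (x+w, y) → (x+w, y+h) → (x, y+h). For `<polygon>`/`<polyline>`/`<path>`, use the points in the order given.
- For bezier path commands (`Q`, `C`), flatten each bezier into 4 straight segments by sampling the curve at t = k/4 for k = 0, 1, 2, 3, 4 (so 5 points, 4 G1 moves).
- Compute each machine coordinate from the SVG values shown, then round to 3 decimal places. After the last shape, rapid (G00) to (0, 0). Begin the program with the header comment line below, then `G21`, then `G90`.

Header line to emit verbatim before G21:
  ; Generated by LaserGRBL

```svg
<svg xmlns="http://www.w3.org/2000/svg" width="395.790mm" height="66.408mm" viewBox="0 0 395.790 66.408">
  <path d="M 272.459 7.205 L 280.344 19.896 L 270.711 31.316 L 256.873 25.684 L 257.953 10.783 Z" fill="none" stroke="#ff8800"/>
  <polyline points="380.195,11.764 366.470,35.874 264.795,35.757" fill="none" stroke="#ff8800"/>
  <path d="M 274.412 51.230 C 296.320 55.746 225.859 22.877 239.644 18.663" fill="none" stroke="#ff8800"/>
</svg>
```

; Generated by LaserGRBL
G21
G90
G00 X272.459 Y59.203
M3 S577
G1 X280.344 Y46.512 F1702
G1 X270.711 Y35.092 F1702
G1 X256.873 Y40.724 F1702
G1 X257.953 Y55.625 F1702
G1 X272.459 Y59.203 F1702
M5
G00 X380.195 Y54.644
M3 S577
G1 X366.470 Y30.534 F1702
G1 X264.795 Y30.651 F1702
M5
G00 X274.412 Y15.178
M3 S577
G1 X276.283 Y17.769 F1702
G1 X260.074 Y28.188 F1702
G1 X242.342 Y40.244 F1702
G1 X239.644 Y47.745 F1702
M5
G00 X0.000 Y0.000

viewBox `0 0 395.790 66.408` with mm width/height → 1 unit = 1 mm. Flip: y_m = 66.408 − y_svg.

**Shape 1** — `<path>` regular polygon, stroke `#ff8800` → score (S577, F1702). Machine vertices: (272.459,59.203) → (280.344,46.512) → (270.711,35.092) → (256.873,40.724) → (257.953,55.625) → (272.459,59.203). Closed: final G1 returns to the first vertex.

**Shape 2** — `<polyline>` open polyline, stroke `#ff8800` → score (S577, F1702). Machine vertices: (380.195,54.644) → (366.470,30.534) → (264.795,30.651). Open path.

**Shape 3** — `<path>` cubic bezier, stroke `#ff8800` → score (S577, F1702). Control points (SVG): P0=(274.412,51.230), P1=(296.320,55.746), P2=(225.859,22.877), P3=(239.644,18.663); sampled at t=k/4. Machine vertices: (274.412,15.178) → (276.283,17.769) → (260.074,28.188) → (242.342,40.244) → (239.644,47.745). Open path.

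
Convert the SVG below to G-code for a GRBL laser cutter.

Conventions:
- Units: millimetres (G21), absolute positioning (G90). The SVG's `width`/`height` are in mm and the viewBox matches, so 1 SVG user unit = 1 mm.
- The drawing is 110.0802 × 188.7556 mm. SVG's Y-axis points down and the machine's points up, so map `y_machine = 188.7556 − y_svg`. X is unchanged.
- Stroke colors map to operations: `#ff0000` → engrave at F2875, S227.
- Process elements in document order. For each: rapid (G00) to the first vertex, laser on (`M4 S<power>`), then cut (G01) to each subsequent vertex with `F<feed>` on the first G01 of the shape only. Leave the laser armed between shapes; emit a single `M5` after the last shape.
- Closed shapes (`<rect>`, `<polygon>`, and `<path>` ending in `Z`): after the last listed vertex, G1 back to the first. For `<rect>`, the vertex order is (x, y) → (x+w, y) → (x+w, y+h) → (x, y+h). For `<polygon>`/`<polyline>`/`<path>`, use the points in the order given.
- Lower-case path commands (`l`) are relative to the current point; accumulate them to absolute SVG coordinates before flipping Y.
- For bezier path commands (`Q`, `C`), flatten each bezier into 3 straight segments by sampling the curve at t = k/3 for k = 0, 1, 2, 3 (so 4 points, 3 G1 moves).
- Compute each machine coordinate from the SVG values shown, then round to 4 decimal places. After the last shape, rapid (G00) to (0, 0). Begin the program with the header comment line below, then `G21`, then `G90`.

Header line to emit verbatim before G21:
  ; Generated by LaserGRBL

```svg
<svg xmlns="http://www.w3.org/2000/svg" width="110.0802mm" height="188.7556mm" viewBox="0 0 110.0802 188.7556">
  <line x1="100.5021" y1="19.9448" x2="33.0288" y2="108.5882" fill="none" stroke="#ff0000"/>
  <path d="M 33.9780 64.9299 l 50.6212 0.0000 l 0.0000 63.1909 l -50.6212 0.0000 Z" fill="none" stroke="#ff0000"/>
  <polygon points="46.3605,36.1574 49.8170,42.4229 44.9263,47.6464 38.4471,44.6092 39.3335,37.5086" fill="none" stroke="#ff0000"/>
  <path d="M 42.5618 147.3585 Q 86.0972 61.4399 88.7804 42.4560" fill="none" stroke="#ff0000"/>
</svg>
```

; Generated by LaserGRBL
G21
G90
G00 X100.5021 Y168.8108
M4 S227
G01 X33.0288 Y80.1674 F2875
G00 X33.9780 Y123.8257
M4 S227
G01 X84.5992 Y123.8257 F2875
G01 X84.5992 Y60.6348
G01 X33.9780 Y60.6348
G01 X33.9780 Y123.8257
G00 X46.3605 Y152.5982
M4 S227
G01 X49.8170 Y146.3327 F2875
G01 X44.9263 Y141.1092
G01 X38.4471 Y144.1464
G01 X39.3335 Y151.2470
G01 X46.3605 Y152.5982
G00 X42.5618 Y41.3971
M4 S227
G01 X67.0463 Y91.2390 F2875
G01 X82.4525 Y126.2065
G01 X88.7804 Y146.2996
M5
G00 X0.0000 Y0.0000

viewBox `0 0 110.0802 188.7556` with mm width/height → 1 unit = 1 mm. Flip: y_m = 188.7556 − y_svg.

**Shape 1** — `<line>` line segment, stroke `#ff0000` → engrave (S227, F2875). Machine vertices: (100.5021,168.8108) → (33.0288,80.1674). Open path.

**Shape 2** — `<path>` rectangle, stroke `#ff0000` → engrave (S227, F2875). Machine vertices: (33.9780,123.8257) → (84.5992,123.8257) → (84.5992,60.6348) → (33.9780,60.6348) → (33.9780,123.8257). Closed: final G1 returns to the first vertex.

**Shape 3** — `<polygon>` regular polygon, stroke `#ff0000` → engrave (S227, F2875). Machine vertices: (46.3605,152.5982) → (49.8170,146.3327) → (44.9263,141.1092) → (38.4471,144.1464) → (39.3335,151.2470) → (46.3605,152.5982). Closed: final G1 returns to the first vertex.

**Shape 4** — `<path>` quadratic bezier, stroke `#ff0000` → engrave (S227, F2875). Control points (SVG): P0=(42.5618,147.3585), P1=(86.0972,61.4399), P2=(88.7804,42.4560); sampled at t=k/3. Machine vertices: (42.5618,41.3971) → (67.0463,91.2390) → (82.4525,126.2065) → (88.7804,146.2996). Open path.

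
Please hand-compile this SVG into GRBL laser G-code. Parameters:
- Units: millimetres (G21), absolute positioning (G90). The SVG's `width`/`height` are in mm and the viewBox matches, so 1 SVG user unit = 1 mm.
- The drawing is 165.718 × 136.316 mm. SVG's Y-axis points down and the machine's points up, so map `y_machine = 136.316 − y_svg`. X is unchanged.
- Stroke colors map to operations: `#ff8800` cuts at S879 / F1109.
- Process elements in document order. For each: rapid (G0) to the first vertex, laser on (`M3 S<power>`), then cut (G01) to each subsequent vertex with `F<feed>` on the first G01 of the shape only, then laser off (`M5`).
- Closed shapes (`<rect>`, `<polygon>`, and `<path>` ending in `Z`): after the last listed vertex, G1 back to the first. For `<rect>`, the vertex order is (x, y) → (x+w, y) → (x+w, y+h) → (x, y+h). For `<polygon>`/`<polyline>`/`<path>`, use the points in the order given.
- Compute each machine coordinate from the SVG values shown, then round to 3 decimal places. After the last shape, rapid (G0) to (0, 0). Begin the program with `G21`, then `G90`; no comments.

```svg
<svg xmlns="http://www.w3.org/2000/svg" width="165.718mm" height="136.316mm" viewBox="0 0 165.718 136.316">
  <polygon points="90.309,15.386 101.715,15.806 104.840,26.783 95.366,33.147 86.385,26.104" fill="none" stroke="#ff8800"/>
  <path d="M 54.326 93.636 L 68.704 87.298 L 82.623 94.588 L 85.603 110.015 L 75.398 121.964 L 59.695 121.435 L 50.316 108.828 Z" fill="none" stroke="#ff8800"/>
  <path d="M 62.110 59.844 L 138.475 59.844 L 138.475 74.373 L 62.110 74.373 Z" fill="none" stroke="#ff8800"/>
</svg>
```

1 u = 1 mm; y_m = 136.316 − y.

[1] `<polygon>` regular polygon, #ff8800→cut S879 F1109: (90.309,120.930) → (101.715,120.510) → (104.840,109.533) → (95.366,103.169) → (86.385,110.212) → (90.309,120.930) (closed)

[2] `<path>` regular polygon, #ff8800→cut S879 F1109: (54.326,42.680) → (68.704,49.018) → (82.623,41.728) → (85.603,26.301) → (75.398,14.352) → (59.695,14.881) → (50.316,27.488) → (54.326,42.680) (closed)

[3] `<path>` rectangle, #ff8800→cut S879 F1109: (62.110,76.472) → (138.475,76.472) → (138.475,61.943) → (62.110,61.943) → (62.110,76.472) (closed)

G21
G90
G0 X90.309 Y120.930
M3 S879
G01 X101.715 Y120.510 F1109
G01 X104.840 Y109.533
G01 X95.366 Y103.169
G01 X86.385 Y110.212
G01 X90.309 Y120.930
M5
G0 X54.326 Y42.680
M3 S879
G01 X68.704 Y49.018 F1109
G01 X82.623 Y41.728
G01 X85.603 Y26.301
G01 X75.398 Y14.352
G01 X59.695 Y14.881
G01 X50.316 Y27.488
G01 X54.326 Y42.680
M5
G0 X62.110 Y76.472
M3 S879
G01 X138.475 Y76.472 F1109
G01 X138.475 Y61.943
G01 X62.110 Y61.943
G01 X62.110 Y76.472
M5
G0 X0.000 Y0.000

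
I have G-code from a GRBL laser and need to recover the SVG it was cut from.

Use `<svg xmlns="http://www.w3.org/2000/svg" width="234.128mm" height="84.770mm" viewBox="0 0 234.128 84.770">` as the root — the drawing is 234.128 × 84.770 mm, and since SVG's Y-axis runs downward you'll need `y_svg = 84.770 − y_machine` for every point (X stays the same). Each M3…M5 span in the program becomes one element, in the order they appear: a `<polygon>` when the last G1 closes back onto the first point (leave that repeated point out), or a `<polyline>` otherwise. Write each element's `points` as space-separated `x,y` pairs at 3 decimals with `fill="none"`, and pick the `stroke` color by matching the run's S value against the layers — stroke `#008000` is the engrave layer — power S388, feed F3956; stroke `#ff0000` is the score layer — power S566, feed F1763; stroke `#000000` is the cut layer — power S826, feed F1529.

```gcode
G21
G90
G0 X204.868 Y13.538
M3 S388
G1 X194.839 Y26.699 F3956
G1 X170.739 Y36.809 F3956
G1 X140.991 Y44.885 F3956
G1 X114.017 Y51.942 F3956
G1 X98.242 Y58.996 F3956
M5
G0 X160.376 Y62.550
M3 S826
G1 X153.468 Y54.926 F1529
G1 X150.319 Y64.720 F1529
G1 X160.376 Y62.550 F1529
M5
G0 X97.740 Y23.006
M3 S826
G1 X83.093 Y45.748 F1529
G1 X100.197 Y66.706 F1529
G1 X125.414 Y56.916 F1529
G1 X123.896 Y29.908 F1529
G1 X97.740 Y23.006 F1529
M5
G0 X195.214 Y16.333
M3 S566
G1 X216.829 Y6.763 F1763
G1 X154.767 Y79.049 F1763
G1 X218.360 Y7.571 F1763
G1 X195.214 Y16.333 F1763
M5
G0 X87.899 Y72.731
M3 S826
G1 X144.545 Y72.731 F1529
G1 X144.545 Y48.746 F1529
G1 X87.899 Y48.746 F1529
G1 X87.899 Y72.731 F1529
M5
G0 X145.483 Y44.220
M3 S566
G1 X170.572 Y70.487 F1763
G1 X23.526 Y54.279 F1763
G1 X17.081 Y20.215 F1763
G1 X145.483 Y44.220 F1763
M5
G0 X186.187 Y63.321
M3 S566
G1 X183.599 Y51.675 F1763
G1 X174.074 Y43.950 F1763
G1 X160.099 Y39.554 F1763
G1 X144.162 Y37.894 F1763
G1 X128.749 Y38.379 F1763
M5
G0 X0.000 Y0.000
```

<svg xmlns="http://www.w3.org/2000/svg" width="234.128mm" height="84.770mm" viewBox="0 0 234.128 84.770">
  <polyline points="204.868,71.232 194.839,58.071 170.739,47.961 140.991,39.885 114.017,32.828 98.242,25.774" fill="none" stroke="#008000"/>
  <polygon points="160.376,22.220 153.468,29.844 150.319,20.050" fill="none" stroke="#000000"/>
  <polygon points="97.740,61.764 83.093,39.022 100.197,18.064 125.414,27.854 123.896,54.862" fill="none" stroke="#000000"/>
  <polygon points="195.214,68.437 216.829,78.007 154.767,5.721 218.360,77.199" fill="none" stroke="#ff0000"/>
  <polygon points="87.899,12.039 144.545,12.039 144.545,36.024 87.899,36.024" fill="none" stroke="#000000"/>
  <polygon points="145.483,40.550 170.572,14.283 23.526,30.491 17.081,64.555" fill="none" stroke="#ff0000"/>
  <polyline points="186.187,21.449 183.599,33.095 174.074,40.820 160.099,45.216 144.162,46.876 128.749,46.391" fill="none" stroke="#ff0000"/>
</svg>

Each laser-on run becomes one SVG element. Flip Y back into SVG space with y_svg = 84.770 − y_machine.

Run 1: S388 ⇒ engrave layer `#008000`. The run is open, so emit a `<polyline>` with points (Y-flipped): 204.868,71.232 194.839,58.071 170.739,47.961 140.991,39.885 114.017,32.828 98.242,25.774.

Run 2: S826 ⇒ cut layer `#000000`. The run returns to its start, so emit a `<polygon>` with points (Y-flipped): 160.376,22.220 153.468,29.844 150.319,20.050.

Run 3: power S826 maps to stroke `#000000` (cut). The run returns to its start, so emit a `<polygon>` with points (Y-flipped): 97.740,61.764 83.093,39.022 100.197,18.064 125.414,27.854 123.896,54.862.

Run 4: the run's S566 means `#ff0000` (score). The run returns to its start, so emit a `<polygon>` with points (Y-flipped): 195.214,68.437 216.829,78.007 154.767,5.721 218.360,77.199.

Run 5: power S826 maps to stroke `#000000` (cut). The run returns to its start, so emit a `<polygon>` with points (Y-flipped): 87.899,12.039 144.545,12.039 144.545,36.024 87.899,36.024.

Run 6: S566 ⇒ score layer `#ff0000`. The run returns to its start, so emit a `<polygon>` with points (Y-flipped): 145.483,40.550 170.572,14.283 23.526,30.491 17.081,64.555.

Run 7: power S566 maps to stroke `#ff0000` (score). The run is open, so emit a `<polyline>` with points (Y-flipped): 186.187,21.449 183.599,33.095 174.074,40.820 160.099,45.216 144.162,46.876 128.749,46.391.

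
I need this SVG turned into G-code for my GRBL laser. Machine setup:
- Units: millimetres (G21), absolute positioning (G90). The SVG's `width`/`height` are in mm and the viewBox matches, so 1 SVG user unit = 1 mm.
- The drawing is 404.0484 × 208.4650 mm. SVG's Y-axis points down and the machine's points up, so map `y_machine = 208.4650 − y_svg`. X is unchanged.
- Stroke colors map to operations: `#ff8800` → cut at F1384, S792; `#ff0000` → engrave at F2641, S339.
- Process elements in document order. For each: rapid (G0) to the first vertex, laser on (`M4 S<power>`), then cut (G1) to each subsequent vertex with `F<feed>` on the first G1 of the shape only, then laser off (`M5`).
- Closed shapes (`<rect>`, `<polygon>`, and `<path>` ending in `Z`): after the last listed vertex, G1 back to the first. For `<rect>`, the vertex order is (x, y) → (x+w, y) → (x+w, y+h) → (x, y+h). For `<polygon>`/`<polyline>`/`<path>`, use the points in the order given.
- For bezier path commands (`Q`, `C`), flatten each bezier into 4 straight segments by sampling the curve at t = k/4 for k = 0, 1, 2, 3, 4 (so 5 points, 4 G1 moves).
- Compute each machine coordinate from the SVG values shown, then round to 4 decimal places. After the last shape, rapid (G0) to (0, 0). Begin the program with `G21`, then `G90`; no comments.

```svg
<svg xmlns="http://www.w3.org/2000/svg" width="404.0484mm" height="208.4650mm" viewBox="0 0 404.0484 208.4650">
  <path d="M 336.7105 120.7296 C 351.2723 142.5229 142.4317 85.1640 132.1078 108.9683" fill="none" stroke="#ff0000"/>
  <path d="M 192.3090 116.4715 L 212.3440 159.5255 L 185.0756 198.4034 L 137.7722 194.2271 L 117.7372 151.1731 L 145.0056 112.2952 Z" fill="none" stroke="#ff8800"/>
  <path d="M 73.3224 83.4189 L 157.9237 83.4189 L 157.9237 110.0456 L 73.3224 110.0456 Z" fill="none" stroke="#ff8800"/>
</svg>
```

G21
G90
G0 X336.7105 Y87.7354
M4 S339
G1 X312.3364 Y83.7265 F2641
G1 X243.7413 Y94.3702
G1 X170.4801 Y104.6368
G1 X132.1078 Y99.4967
M5
G0 X192.3090 Y91.9935
M4 S792
G1 X212.3440 Y48.9395 F1384
G1 X185.0756 Y10.0616
G1 X137.7722 Y14.2379
G1 X117.7372 Y57.2919
G1 X145.0056 Y96.1698
G1 X192.3090 Y91.9935
M5
G0 X73.3224 Y125.0461
M4 S792
G1 X157.9237 Y125.0461 F1384
G1 X157.9237 Y98.4194
G1 X73.3224 Y98.4194
G1 X73.3224 Y125.0461
M5
G0 X0.0000 Y0.0000

1 u = 1 mm; y_m = 208.4650 − y.

[1] `<path>` cubic bezier, #ff0000→engrave S339 F2641: (336.7105,87.7354) → (312.3364,83.7265) → (243.7413,94.3702) → (170.4801,104.6368) → (132.1078,99.4967)

[2] `<path>` regular polygon, #ff8800→cut S792 F1384: (192.3090,91.9935) → (212.3440,48.9395) → (185.0756,10.0616) → (137.7722,14.2379) → (117.7372,57.2919) → (145.0056,96.1698) → (192.3090,91.9935) (closed)

[3] `<path>` rectangle, #ff8800→cut S792 F1384: (73.3224,125.0461) → (157.9237,125.0461) → (157.9237,98.4194) → (73.3224,98.4194) → (73.3224,125.0461) (closed)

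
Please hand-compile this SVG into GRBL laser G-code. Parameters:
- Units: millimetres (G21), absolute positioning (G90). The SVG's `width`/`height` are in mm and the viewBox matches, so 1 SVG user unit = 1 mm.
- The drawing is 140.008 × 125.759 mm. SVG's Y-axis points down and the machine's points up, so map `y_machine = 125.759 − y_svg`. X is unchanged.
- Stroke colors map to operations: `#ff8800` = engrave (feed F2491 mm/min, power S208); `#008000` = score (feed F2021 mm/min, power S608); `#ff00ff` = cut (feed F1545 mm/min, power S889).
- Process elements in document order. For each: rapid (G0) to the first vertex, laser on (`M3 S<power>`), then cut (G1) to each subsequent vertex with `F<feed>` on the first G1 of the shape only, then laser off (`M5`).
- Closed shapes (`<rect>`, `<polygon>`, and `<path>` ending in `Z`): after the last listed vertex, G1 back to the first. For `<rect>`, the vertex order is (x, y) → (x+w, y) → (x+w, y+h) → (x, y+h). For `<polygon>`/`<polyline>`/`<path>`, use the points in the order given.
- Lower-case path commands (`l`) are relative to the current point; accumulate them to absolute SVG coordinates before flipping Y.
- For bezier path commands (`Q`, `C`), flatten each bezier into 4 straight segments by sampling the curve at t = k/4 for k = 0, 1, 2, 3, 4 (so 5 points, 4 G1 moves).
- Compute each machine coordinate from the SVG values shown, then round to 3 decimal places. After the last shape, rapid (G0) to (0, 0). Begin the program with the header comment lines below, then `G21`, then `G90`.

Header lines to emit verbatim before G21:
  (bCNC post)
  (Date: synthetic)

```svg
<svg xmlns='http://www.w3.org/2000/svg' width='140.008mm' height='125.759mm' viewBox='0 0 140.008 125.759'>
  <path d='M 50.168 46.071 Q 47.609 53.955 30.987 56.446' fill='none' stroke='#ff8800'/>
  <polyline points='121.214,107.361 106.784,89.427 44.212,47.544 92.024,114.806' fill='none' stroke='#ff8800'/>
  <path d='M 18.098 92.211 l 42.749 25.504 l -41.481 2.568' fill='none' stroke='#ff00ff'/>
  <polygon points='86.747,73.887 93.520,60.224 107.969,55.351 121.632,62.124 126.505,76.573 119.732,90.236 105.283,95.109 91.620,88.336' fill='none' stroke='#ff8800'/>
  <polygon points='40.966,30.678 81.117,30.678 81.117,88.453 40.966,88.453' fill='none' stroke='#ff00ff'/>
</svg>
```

(bCNC post)
(Date: synthetic)
G21
G90
G0 X50.168 Y79.688
M3 S208
G1 X48.010 Y76.083 F2491
G1 X44.093 Y73.152
G1 X38.419 Y70.896
G1 X30.987 Y69.313
M5
G0 X121.214 Y18.398
M3 S208
G1 X106.784 Y36.332 F2491
G1 X44.212 Y78.215
G1 X92.024 Y10.953
M5
G0 X18.098 Y33.548
M3 S889
G1 X60.847 Y8.044 F1545
G1 X19.366 Y5.476
M5
G0 X86.747 Y51.872
M3 S208
G1 X93.520 Y65.535 F2491
G1 X107.969 Y70.408
G1 X121.632 Y63.635
G1 X126.505 Y49.186
G1 X119.732 Y35.523
G1 X105.283 Y30.650
G1 X91.620 Y37.423
G1 X86.747 Y51.872
M5
G0 X40.966 Y95.081
M3 S889
G1 X81.117 Y95.081 F1545
G1 X81.117 Y37.306
G1 X40.966 Y37.306
G1 X40.966 Y95.081
M5
G0 X0.000 Y0.000

viewBox `0 0 140.008 125.759` with mm width/height → 1 unit = 1 mm. Flip: y_m = 125.759 − y_svg.

**Shape 1** — `<path>` quadratic bezier, stroke `#ff8800` → engrave (S208, F2491). Control points (SVG): P0=(50.168,46.071), P1=(47.609,53.955), P2=(30.987,56.446); sampled at t=k/4. Machine vertices: (50.168,79.688) → (48.010,76.083) → (44.093,73.152) → (38.419,70.896) → (30.987,69.313). Open path.

**Shape 2** — `<polyline>` open polyline, stroke `#ff8800` → engrave (S208, F2491). Machine vertices: (121.214,18.398) → (106.784,36.332) → (44.212,78.215) → (92.024,10.953). Open path.

**Shape 3** — `<path>` open polyline, stroke `#ff00ff` → cut (S889, F1545). Machine vertices: (18.098,33.548) → (60.847,8.044) → (19.366,5.476). Open path.

**Shape 4** — `<polygon>` regular polygon, stroke `#ff8800` → engrave (S208, F2491). Machine vertices: (86.747,51.872) → (93.520,65.535) → (107.969,70.408) → (121.632,63.635) → (126.505,49.186) → (119.732,35.523) → (105.283,30.650) → (91.620,37.423) → (86.747,51.872). Closed: final G1 returns to the first vertex.

**Shape 5** — `<polygon>` rectangle, stroke `#ff00ff` → cut (S889, F1545). Machine vertices: (40.966,95.081) → (81.117,95.081) → (81.117,37.306) → (40.966,37.306) → (40.966,95.081). Closed: final G1 returns to the first vertex.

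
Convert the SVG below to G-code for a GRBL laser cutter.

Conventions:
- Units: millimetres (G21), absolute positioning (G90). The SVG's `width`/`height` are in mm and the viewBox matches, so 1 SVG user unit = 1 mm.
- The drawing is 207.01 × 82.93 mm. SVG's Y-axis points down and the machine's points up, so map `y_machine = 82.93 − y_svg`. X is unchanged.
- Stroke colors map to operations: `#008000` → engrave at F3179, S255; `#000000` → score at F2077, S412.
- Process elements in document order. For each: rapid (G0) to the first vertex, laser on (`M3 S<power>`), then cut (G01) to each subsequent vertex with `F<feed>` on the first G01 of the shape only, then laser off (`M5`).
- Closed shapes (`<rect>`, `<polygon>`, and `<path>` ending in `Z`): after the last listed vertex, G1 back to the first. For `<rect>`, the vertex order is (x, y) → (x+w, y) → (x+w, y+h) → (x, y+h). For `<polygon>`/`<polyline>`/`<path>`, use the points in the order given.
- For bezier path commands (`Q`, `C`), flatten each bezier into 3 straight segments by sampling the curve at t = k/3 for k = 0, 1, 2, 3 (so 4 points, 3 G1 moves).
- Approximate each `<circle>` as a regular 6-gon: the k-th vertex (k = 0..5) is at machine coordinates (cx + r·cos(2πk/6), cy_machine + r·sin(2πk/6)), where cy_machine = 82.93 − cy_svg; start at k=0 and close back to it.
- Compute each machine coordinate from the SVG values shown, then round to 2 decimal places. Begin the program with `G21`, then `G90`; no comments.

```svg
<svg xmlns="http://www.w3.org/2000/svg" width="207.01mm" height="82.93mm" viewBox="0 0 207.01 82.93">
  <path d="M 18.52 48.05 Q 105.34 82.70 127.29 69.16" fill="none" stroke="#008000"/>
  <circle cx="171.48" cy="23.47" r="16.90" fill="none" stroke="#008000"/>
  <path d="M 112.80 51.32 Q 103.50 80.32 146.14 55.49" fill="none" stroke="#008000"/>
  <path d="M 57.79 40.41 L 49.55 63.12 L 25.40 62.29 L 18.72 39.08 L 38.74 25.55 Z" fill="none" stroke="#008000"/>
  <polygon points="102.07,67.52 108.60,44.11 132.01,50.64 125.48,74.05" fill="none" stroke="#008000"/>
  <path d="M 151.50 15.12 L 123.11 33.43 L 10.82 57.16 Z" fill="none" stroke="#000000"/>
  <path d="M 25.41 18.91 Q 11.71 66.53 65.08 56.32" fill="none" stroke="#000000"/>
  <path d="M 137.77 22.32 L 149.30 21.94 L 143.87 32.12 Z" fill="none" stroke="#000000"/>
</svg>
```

viewBox `0 0 207.01 82.93` with mm width/height → 1 unit = 1 mm. Flip: y_m = 82.93 − y_svg.

**Shape 1** — `<path>` quadratic bezier, stroke `#008000` → engrave (S255, F3179). Control points (SVG): P0=(18.52,48.05), P1=(105.34,82.70), P2=(127.29,69.16); sampled at t=k/3. Machine vertices: (18.52,34.88) → (69.19,17.13) → (105.45,10.10) → (127.29,13.77). Open path.

**Shape 2** — `<circle>` circle, stroke `#008000` → engrave (S255, F3179). Machine vertices: (188.38,59.46) → (179.93,74.10) → (163.03,74.10) → (154.58,59.46) → (163.03,44.82) → (179.93,44.82) → (188.38,59.46). Closed: final G1 returns to the first vertex.

**Shape 3** — `<path>` quadratic bezier, stroke `#008000` → engrave (S255, F3179). Control points (SVG): P0=(112.80,51.32), P1=(103.50,80.32), P2=(146.14,55.49); sampled at t=k/3. Machine vertices: (112.80,31.61) → (112.37,18.26) → (123.48,16.87) → (146.14,27.44). Open path.

**Shape 4** — `<path>` regular polygon, stroke `#008000` → engrave (S255, F3179). Machine vertices: (57.79,42.52) → (49.55,19.81) → (25.40,20.64) → (18.72,43.85) → (38.74,57.38) → (57.79,42.52). Closed: final G1 returns to the first vertex.

**Shape 5** — `<polygon>` regular polygon, stroke `#008000` → engrave (S255, F3179). Machine vertices: (102.07,15.41) → (108.60,38.82) → (132.01,32.29) → (125.48,8.88) → (102.07,15.41). Closed: final G1 returns to the first vertex.

**Shape 6** — `<path>` closed polygon, stroke `#000000` → score (S412, F2077). Machine vertices: (151.50,67.81) → (123.11,49.50) → (10.82,25.77) → (151.50,67.81). Closed: final G1 returns to the first vertex.

**Shape 7** — `<path>` quadratic bezier, stroke `#000000` → score (S412, F2077). Control points (SVG): P0=(25.41,18.91), P1=(11.71,66.53), P2=(65.08,56.32); sampled at t=k/3. Machine vertices: (25.41,64.02) → (23.73,38.70) → (36.95,26.23) → (65.08,26.61). Open path.

**Shape 8** — `<path>` regular polygon, stroke `#000000` → score (S412, F2077). Machine vertices: (137.77,60.61) → (149.30,60.99) → (143.87,50.81) → (137.77,60.61). Closed: final G1 returns to the first vertex.

G21
G90
G0 X18.52 Y34.88
M3 S255
G01 X69.19 Y17.13 F3179
G01 X105.45 Y10.10
G01 X127.29 Y13.77
M5
G0 X188.38 Y59.46
M3 S255
G01 X179.93 Y74.10 F3179
G01 X163.03 Y74.10
G01 X154.58 Y59.46
G01 X163.03 Y44.82
G01 X179.93 Y44.82
G01 X188.38 Y59.46
M5
G0 X112.80 Y31.61
M3 S255
G01 X112.37 Y18.26 F3179
G01 X123.48 Y16.87
G01 X146.14 Y27.44
M5
G0 X57.79 Y42.52
M3 S255
G01 X49.55 Y19.81 F3179
G01 X25.40 Y20.64
G01 X18.72 Y43.85
G01 X38.74 Y57.38
G01 X57.79 Y42.52
M5
G0 X102.07 Y15.41
M3 S255
G01 X108.60 Y38.82 F3179
G01 X132.01 Y32.29
G01 X125.48 Y8.88
G01 X102.07 Y15.41
M5
G0 X151.50 Y67.81
M3 S412
G01 X123.11 Y49.50 F2077
G01 X10.82 Y25.77
G01 X151.50 Y67.81
M5
G0 X25.41 Y64.02
M3 S412
G01 X23.73 Y38.70 F2077
G01 X36.95 Y26.23
G01 X65.08 Y26.61
M5
G0 X137.77 Y60.61
M3 S412
G01 X149.30 Y60.99 F2077
G01 X143.87 Y50.81
G01 X137.77 Y60.61
M5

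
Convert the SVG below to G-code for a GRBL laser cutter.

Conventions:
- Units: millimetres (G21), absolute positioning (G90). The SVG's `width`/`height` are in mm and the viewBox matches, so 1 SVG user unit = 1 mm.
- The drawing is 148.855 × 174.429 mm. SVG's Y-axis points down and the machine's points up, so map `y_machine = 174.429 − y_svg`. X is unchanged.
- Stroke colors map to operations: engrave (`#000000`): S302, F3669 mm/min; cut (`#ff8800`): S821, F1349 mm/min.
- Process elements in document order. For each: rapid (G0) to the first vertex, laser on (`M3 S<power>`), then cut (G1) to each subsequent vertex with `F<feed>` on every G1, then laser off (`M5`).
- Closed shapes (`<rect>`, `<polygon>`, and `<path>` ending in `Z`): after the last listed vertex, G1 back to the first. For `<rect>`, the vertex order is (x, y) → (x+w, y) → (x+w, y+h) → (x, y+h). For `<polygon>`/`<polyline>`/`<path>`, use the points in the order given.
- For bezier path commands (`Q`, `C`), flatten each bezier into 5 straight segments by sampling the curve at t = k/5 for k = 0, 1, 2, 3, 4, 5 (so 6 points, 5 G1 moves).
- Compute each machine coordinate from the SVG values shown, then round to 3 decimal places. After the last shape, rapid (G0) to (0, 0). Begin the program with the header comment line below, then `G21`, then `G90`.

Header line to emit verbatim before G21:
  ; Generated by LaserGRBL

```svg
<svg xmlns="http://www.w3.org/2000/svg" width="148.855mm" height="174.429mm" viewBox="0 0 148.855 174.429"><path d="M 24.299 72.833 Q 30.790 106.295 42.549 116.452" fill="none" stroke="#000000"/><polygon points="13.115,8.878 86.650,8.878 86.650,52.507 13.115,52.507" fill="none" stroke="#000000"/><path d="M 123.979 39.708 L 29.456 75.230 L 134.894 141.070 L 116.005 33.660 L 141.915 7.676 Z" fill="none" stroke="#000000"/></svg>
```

; Generated by LaserGRBL
G21
G90
G0 X24.299 Y101.596
M3 S302
G1 X27.106 Y89.143 F3669
G1 X30.335 Y78.555 F3669
G1 X33.985 Y69.831 F3669
G1 X38.056 Y62.972 F3669
G1 X42.549 Y57.977 F3669
M5
G0 X13.115 Y165.551
M3 S302
G1 X86.650 Y165.551 F3669
G1 X86.650 Y121.922 F3669
G1 X13.115 Y121.922 F3669
G1 X13.115 Y165.551 F3669
M5
G0 X123.979 Y134.721
M3 S302
G1 X29.456 Y99.199 F3669
G1 X134.894 Y33.359 F3669
G1 X116.005 Y140.769 F3669
G1 X141.915 Y166.753 F3669
G1 X123.979 Y134.721 F3669
M5
G0 X0.000 Y0.000

viewBox `0 0 148.855 174.429` with mm width/height → 1 unit = 1 mm. Flip: y_m = 174.429 − y_svg.

**Shape 1** — `<path>` quadratic bezier, stroke `#000000` → engrave (S302, F3669). Control points (SVG): P0=(24.299,72.833), P1=(30.790,106.295), P2=(42.549,116.452); sampled at t=k/5. Machine vertices: (24.299,101.596) → (27.106,89.143) → (30.335,78.555) → (33.985,69.831) → (38.056,62.972) → (42.549,57.977). Open path.

**Shape 2** — `<polygon>` rectangle, stroke `#000000` → engrave (S302, F3669). Machine vertices: (13.115,165.551) → (86.650,165.551) → (86.650,121.922) → (13.115,121.922) → (13.115,165.551). Closed: final G1 returns to the first vertex.

**Shape 3** — `<path>` closed polygon, stroke `#000000` → engrave (S302, F3669). Machine vertices: (123.979,134.721) → (29.456,99.199) → (134.894,33.359) → (116.005,140.769) → (141.915,166.753) → (123.979,134.721). Closed: final G1 returns to the first vertex.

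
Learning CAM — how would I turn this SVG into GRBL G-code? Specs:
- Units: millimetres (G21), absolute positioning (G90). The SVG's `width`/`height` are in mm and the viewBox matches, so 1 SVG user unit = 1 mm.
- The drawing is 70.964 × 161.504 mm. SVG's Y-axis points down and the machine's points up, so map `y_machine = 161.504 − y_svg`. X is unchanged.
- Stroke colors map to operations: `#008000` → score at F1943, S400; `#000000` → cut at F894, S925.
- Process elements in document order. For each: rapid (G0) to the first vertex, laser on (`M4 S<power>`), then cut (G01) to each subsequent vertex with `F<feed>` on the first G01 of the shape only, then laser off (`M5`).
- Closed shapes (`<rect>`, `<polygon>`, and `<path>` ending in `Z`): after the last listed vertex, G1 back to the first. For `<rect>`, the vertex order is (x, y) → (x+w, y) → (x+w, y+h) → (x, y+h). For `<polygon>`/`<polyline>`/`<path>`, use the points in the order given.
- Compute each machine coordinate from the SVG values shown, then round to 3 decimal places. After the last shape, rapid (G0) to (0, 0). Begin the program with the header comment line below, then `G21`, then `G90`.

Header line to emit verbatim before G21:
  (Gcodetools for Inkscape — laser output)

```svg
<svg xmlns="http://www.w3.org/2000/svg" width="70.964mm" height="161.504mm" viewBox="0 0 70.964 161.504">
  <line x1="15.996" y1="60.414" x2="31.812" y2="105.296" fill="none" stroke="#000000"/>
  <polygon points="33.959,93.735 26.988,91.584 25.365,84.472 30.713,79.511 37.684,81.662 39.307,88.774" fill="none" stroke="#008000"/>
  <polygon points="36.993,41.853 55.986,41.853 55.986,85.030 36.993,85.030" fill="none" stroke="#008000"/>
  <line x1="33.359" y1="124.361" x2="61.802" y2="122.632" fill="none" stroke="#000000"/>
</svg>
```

Since the viewBox matches the mm dimensions, user units are millimetres directly. The only transform is the Y-flip y_m = 161.504 − y_svg.

Shape 1 is a line segment drawn with `<line>`. Its stroke #000000 means cut at S925, F894. After flipping Y the toolpath is (15.996,101.090) → (31.812,56.208).

Shape 2 is a regular polygon drawn with `<polygon>`. Its stroke #008000 means score at S400, F1943. After flipping Y the toolpath is (33.959,67.769) → (26.988,69.920) → (25.365,77.032) → (30.713,81.993) → (37.684,79.842) → (39.307,72.730) → (33.959,67.769), returning to the start.

Shape 3 is a rectangle drawn with `<polygon>`. Its stroke #008000 means score at S400, F1943. After flipping Y the toolpath is (36.993,119.651) → (55.986,119.651) → (55.986,76.474) → (36.993,76.474) → (36.993,119.651), returning to the start.

Shape 4 is a line segment drawn with `<line>`. Its stroke #000000 means cut at S925, F894. After flipping Y the toolpath is (33.359,37.143) → (61.802,38.872).

(Gcodetools for Inkscape — laser output)
G21
G90
G0 X15.996 Y101.090
M4 S925
G01 X31.812 Y56.208 F894
M5
G0 X33.959 Y67.769
M4 S400
G01 X26.988 Y69.920 F1943
G01 X25.365 Y77.032
G01 X30.713 Y81.993
G01 X37.684 Y79.842
G01 X39.307 Y72.730
G01 X33.959 Y67.769
M5
G0 X36.993 Y119.651
M4 S400
G01 X55.986 Y119.651 F1943
G01 X55.986 Y76.474
G01 X36.993 Y76.474
G01 X36.993 Y119.651
M5
G0 X33.359 Y37.143
M4 S925
G01 X61.802 Y38.872 F894
M5
G0 X0.000 Y0.000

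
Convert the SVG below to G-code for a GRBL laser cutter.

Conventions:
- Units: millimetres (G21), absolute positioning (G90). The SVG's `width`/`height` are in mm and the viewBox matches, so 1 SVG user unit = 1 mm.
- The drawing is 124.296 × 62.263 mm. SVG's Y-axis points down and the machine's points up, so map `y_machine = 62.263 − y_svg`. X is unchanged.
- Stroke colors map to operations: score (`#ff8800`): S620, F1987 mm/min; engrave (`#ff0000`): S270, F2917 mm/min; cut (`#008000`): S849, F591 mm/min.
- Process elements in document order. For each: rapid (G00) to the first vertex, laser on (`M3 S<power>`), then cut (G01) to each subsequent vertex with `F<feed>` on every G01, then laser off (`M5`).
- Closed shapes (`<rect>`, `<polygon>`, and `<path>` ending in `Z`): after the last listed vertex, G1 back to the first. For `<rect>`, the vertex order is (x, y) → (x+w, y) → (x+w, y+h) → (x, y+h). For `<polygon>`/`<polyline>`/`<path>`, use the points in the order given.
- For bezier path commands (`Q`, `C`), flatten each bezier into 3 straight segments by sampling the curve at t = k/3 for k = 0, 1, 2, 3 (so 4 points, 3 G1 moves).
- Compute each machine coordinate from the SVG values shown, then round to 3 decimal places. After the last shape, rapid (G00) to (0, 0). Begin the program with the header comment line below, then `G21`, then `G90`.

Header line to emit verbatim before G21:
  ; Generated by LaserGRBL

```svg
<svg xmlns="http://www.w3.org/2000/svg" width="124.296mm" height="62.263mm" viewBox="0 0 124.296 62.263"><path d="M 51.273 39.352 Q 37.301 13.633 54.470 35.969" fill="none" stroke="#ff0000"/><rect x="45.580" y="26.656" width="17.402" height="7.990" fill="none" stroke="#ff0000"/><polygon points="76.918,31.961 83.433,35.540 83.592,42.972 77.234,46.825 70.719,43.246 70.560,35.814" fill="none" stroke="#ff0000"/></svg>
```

Since the viewBox matches the mm dimensions, user units are millimetres directly. The only transform is the Y-flip y_m = 62.263 − y_svg.

Shape 1 is a quadratic bezier drawn with `<path>`. Its stroke #ff0000 means engrave at S270, F2917. After flipping Y the toolpath is (51.273,22.911) → (45.418,34.718) → (46.484,35.845) → (54.470,26.294).

Shape 2 is a rectangle drawn with `<rect>`. Its stroke #ff0000 means engrave at S270, F2917. After flipping Y the toolpath is (45.580,35.607) → (62.982,35.607) → (62.982,27.617) → (45.580,27.617) → (45.580,35.607), returning to the start.

Shape 3 is a regular polygon drawn with `<polygon>`. Its stroke #ff0000 means engrave at S270, F2917. After flipping Y the toolpath is (76.918,30.302) → (83.433,26.723) → (83.592,19.291) → (77.234,15.438) → (70.719,19.017) → (70.560,26.449) → (76.918,30.302), returning to the start.

; Generated by LaserGRBL
G21
G90
G00 X51.273 Y22.911
M3 S270
G01 X45.418 Y34.718 F2917
G01 X46.484 Y35.845 F2917
G01 X54.470 Y26.294 F2917
M5
G00 X45.580 Y35.607
M3 S270
G01 X62.982 Y35.607 F2917
G01 X62.982 Y27.617 F2917
G01 X45.580 Y27.617 F2917
G01 X45.580 Y35.607 F2917
M5
G00 X76.918 Y30.302
M3 S270
G01 X83.433 Y26.723 F2917
G01 X83.592 Y19.291 F2917
G01 X77.234 Y15.438 F2917
G01 X70.719 Y19.017 F2917
G01 X70.560 Y26.449 F2917
G01 X76.918 Y30.302 F2917
M5
G00 X0.000 Y0.000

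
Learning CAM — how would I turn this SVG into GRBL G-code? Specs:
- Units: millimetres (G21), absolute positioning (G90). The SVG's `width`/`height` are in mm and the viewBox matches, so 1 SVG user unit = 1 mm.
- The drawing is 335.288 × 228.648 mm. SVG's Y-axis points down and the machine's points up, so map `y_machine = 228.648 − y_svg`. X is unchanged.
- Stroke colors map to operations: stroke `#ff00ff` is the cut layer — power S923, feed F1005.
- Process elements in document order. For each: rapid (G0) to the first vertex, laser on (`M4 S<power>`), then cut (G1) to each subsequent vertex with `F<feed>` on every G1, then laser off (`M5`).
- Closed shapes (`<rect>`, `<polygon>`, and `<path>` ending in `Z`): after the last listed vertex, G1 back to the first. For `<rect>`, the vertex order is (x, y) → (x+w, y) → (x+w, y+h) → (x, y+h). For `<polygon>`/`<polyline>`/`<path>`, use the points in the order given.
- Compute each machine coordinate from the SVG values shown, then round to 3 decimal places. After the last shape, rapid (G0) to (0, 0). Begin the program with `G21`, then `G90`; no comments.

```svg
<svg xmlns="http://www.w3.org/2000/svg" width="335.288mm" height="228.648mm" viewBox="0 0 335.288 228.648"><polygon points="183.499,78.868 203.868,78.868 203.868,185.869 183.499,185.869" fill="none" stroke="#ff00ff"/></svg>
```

1 u = 1 mm; y_m = 228.648 − y.

[1] `<polygon>` rectangle, #ff00ff→cut S923 F1005: (183.499,149.780) → (203.868,149.780) → (203.868,42.779) → (183.499,42.779) → (183.499,149.780) (closed)

G21
G90
G0 X183.499 Y149.780
M4 S923
G1 X203.868 Y149.780 F1005
G1 X203.868 Y42.779 F1005
G1 X183.499 Y42.779 F1005
G1 X183.499 Y149.780 F1005
M5
G0 X0.000 Y0.000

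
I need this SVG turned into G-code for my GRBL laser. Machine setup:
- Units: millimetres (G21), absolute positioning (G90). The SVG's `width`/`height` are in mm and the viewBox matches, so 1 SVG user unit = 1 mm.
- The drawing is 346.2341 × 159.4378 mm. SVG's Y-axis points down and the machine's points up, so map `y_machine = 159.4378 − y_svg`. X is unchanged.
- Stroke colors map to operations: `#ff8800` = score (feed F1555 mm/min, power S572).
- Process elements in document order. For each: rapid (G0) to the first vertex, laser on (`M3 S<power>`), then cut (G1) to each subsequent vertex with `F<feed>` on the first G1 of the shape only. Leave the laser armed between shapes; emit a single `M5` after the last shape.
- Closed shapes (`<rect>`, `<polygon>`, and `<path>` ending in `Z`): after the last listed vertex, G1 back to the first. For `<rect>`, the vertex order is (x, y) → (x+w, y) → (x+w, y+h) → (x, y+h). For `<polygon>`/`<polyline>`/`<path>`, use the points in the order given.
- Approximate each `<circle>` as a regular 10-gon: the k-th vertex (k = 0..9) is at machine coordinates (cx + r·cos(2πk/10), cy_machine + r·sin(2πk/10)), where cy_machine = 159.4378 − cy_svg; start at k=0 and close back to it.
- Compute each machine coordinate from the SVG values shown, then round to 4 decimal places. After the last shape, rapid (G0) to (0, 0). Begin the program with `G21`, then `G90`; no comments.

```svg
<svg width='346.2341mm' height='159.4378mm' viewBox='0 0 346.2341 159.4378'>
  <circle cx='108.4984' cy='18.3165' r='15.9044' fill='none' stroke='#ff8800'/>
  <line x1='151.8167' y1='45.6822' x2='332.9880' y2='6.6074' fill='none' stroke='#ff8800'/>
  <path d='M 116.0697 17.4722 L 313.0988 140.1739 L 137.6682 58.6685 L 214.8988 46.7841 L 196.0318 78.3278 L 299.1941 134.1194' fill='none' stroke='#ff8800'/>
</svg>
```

1 u = 1 mm; y_m = 159.4378 − y.

[1] `<circle>` circle, #ff8800→score S572 F1555: (124.4028,141.1213) → (121.3653,150.4697) → (113.4131,156.2473) → (103.5837,156.2473) → (95.6315,150.4697) → (92.5940,141.1213) → (95.6315,131.7729) → (103.5837,125.9953) → (113.4131,125.9953) → (121.3653,131.7729) → (124.4028,141.1213) (closed)

[2] `<line>` line segment, #ff8800→score S572 F1555: (151.8167,113.7556) → (332.9880,152.8304)

[3] `<path>` open polyline, #ff8800→score S572 F1555: (116.0697,141.9656) → (313.0988,19.2639) → (137.6682,100.7693) → (214.8988,112.6537) → (196.0318,81.1100) → (299.1941,25.3184)

G21
G90
G0 X124.4028 Y141.1213
M3 S572
G1 X121.3653 Y150.4697 F1555
G1 X113.4131 Y156.2473
G1 X103.5837 Y156.2473
G1 X95.6315 Y150.4697
G1 X92.5940 Y141.1213
G1 X95.6315 Y131.7729
G1 X103.5837 Y125.9953
G1 X113.4131 Y125.9953
G1 X121.3653 Y131.7729
G1 X124.4028 Y141.1213
G0 X151.8167 Y113.7556
M3 S572
G1 X332.9880 Y152.8304 F1555
G0 X116.0697 Y141.9656
M3 S572
G1 X313.0988 Y19.2639 F1555
G1 X137.6682 Y100.7693
G1 X214.8988 Y112.6537
G1 X196.0318 Y81.1100
G1 X299.1941 Y25.3184
M5
G0 X0.0000 Y0.0000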